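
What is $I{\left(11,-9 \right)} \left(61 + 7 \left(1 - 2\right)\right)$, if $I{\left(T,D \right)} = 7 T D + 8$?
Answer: $-36990$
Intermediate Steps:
$I{\left(T,D \right)} = 8 + 7 D T$ ($I{\left(T,D \right)} = 7 D T + 8 = 8 + 7 D T$)
$I{\left(11,-9 \right)} \left(61 + 7 \left(1 - 2\right)\right) = \left(8 + 7 \left(-9\right) 11\right) \left(61 + 7 \left(1 - 2\right)\right) = \left(8 - 693\right) \left(61 + 7 \left(-1\right)\right) = - 685 \left(61 - 7\right) = \left(-685\right) 54 = -36990$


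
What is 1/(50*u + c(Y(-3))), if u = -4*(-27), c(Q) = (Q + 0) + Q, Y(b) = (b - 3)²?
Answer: 1/5472 ≈ 0.00018275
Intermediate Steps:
Y(b) = (-3 + b)²
c(Q) = 2*Q (c(Q) = Q + Q = 2*Q)
u = 108
1/(50*u + c(Y(-3))) = 1/(50*108 + 2*(-3 - 3)²) = 1/(5400 + 2*(-6)²) = 1/(5400 + 2*36) = 1/(5400 + 72) = 1/5472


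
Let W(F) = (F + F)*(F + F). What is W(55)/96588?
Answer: 3025/24147 ≈ 0.12527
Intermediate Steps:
W(F) = 4*F² (W(F) = (2*F)*(2*F) = 4*F²)
W(55)/96588 = (4*55²)/96588 = (4*3025)*(1/96588) = 12100*(1/96588) = 3025/24147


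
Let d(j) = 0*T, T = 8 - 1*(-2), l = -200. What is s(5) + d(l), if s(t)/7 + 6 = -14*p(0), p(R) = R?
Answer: -42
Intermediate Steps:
T = 10 (T = 8 + 2 = 10)
d(j) = 0 (d(j) = 0*10 = 0)
s(t) = -42 (s(t) = -42 + 7*(-14*0) = -42 + 7*0 = -42 + 0 = -42)
s(5) + d(l) = -42 + 0 = -42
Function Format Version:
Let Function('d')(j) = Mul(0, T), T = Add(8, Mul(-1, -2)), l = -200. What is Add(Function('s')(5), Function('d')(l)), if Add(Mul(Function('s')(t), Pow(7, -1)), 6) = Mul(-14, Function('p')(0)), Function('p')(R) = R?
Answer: -42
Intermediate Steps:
T = 10 (T = Add(8, 2) = 10)
Function('d')(j) = 0 (Function('d')(j) = Mul(0, 10) = 0)
Function('s')(t) = -42 (Function('s')(t) = Add(-42, Mul(7, Mul(-14, 0))) = Add(-42, Mul(7, 0)) = Add(-42, 0) = -42)
Add(Function('s')(5), Function('d')(l)) = Add(-42, 0) = -42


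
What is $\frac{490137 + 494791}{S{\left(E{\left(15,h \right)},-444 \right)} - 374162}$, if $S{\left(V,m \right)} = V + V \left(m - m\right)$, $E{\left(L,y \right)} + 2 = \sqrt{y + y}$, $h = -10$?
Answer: $- \frac{92131150048}{34999674729} - \frac{492464 i \sqrt{5}}{34999674729} \approx -2.6323 - 3.1463 \cdot 10^{-5} i$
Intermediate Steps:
$E{\left(L,y \right)} = -2 + \sqrt{2} \sqrt{y}$ ($E{\left(L,y \right)} = -2 + \sqrt{y + y} = -2 + \sqrt{2 y} = -2 + \sqrt{2} \sqrt{y}$)
$S{\left(V,m \right)} = V$ ($S{\left(V,m \right)} = V + V 0 = V + 0 = V$)
$\frac{490137 + 494791}{S{\left(E{\left(15,h \right)},-444 \right)} - 374162} = \frac{490137 + 494791}{\left(-2 + \sqrt{2} \sqrt{-10}\right) - 374162} = \frac{984928}{\left(-2 + \sqrt{2} i \sqrt{10}\right) - 374162} = \frac{984928}{\left(-2 + 2 i \sqrt{5}\right) - 374162} = \frac{984928}{-374164 + 2 i \sqrt{5}}$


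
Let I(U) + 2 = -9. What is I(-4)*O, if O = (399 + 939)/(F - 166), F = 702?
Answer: -7359/268 ≈ -27.459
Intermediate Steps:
I(U) = -11 (I(U) = -2 - 9 = -11)
O = 669/268 (O = (399 + 939)/(702 - 166) = 1338/536 = 1338*(1/536) = 669/268 ≈ 2.4963)
I(-4)*O = -11*669/268 = -7359/268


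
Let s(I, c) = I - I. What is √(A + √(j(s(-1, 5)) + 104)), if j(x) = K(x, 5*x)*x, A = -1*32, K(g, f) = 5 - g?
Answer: √(-32 + 2*√26) ≈ 4.6693*I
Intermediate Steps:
s(I, c) = 0
A = -32
j(x) = x*(5 - x) (j(x) = (5 - x)*x = x*(5 - x))
√(A + √(j(s(-1, 5)) + 104)) = √(-32 + √(0*(5 - 1*0) + 104)) = √(-32 + √(0*(5 + 0) + 104)) = √(-32 + √(0*5 + 104)) = √(-32 + √(0 + 104)) = √(-32 + √104) = √(-32 + 2*√26)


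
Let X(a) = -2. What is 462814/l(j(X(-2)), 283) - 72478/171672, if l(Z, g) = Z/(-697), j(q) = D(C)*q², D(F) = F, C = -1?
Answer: 6922273325083/85836 ≈ 8.0645e+7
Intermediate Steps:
j(q) = -q²
l(Z, g) = -Z/697 (l(Z, g) = Z*(-1/697) = -Z/697)
462814/l(j(X(-2)), 283) - 72478/171672 = 462814/((-(-1)*(-2)²/697)) - 72478/171672 = 462814/((-(-1)*4/697)) - 72478*1/171672 = 462814/((-1/697*(-4))) - 36239/85836 = 462814/(4/697) - 36239/85836 = 462814*(697/4) - 36239/85836 = 161290679/2 - 36239/85836 = 6922273325083/85836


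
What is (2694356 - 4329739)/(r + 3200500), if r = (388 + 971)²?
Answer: -1635383/5047381 ≈ -0.32401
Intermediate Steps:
r = 1846881 (r = 1359² = 1846881)
(2694356 - 4329739)/(r + 3200500) = (2694356 - 4329739)/(1846881 + 3200500) = -1635383/5047381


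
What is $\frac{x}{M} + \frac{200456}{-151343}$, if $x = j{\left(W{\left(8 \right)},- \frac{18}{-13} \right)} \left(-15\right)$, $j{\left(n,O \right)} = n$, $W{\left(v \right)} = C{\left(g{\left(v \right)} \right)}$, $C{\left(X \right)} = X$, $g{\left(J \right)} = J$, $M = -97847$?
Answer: $- \frac{19595857072}{14808458521} \approx -1.3233$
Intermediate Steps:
$W{\left(v \right)} = v$
$x = -120$ ($x = 8 \left(-15\right) = -120$)
$\frac{x}{M} + \frac{200456}{-151343} = - \frac{120}{-97847} + \frac{200456}{-151343} = \left(-120\right) \left(- \frac{1}{97847}\right) + 200456 \left(- \frac{1}{151343}\right) = \frac{120}{97847} - \frac{200456}{151343} = - \frac{19595857072}{14808458521}$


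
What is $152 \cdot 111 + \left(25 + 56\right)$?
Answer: $16953$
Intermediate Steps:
$152 \cdot 111 + \left(25 + 56\right) = 16872 + 81 = 16953$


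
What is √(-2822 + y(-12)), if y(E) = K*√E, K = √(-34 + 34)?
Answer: I*√2822 ≈ 53.122*I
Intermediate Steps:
K = 0 (K = √0 = 0)
y(E) = 0 (y(E) = 0*√E = 0)
√(-2822 + y(-12)) = √(-2822 + 0) = √(-2822) = I*√2822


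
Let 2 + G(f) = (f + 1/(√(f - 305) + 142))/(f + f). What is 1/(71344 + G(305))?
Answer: 86620/6179687351 ≈ 1.4017e-5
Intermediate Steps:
G(f) = -2 + (f + 1/(142 + √(-305 + f)))/(2*f) (G(f) = -2 + (f + 1/(√(f - 305) + 142))/(f + f) = -2 + (f + 1/(√(-305 + f) + 142))/((2*f)) = -2 + (f + 1/(142 + √(-305 + f)))*(1/(2*f)) = -2 + (f + 1/(142 + √(-305 + f)))/(2*f))
1/(71344 + G(305)) = 1/(71344 + (½)*(1 - 426*305 - 3*305*√(-305 + 305))/(305*(142 + √(-305 + 305)))) = 1/(71344 + (½)*(1/305)*(1 - 129930 - 3*305*√0)/(142 + √0)) = 1/(71344 + (½)*(1/305)*(1 - 129930 - 3*305*0)/(142 + 0)) = 1/(71344 + (½)*(1/305)*(1 - 129930 + 0)/142) = 1/(71344 + (½)*(1/305)*(1/142)*(-129929)) = 1/(71344 - 129929/86620) = 1/(6179687351/86620) = 86620/6179687351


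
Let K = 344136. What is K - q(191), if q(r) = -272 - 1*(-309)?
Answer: 344099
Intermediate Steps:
q(r) = 37 (q(r) = -272 + 309 = 37)
K - q(191) = 344136 - 1*37 = 344136 - 37 = 344099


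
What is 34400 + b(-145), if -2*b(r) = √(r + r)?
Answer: 34400 - I*√290/2 ≈ 34400.0 - 8.5147*I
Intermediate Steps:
b(r) = -√2*√r/2 (b(r) = -√(r + r)/2 = -√2*√r/2)
34400 + b(-145) = 34400 - √2*√(-145)/2 = 34400 - √2*I*√145/2 = 34400 - I*√290/2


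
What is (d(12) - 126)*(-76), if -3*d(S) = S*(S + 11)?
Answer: 16568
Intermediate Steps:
d(S) = -S*(11 + S)/3 (d(S) = -S*(S + 11)/3 = -S*(11 + S)/3)
(d(12) - 126)*(-76) = (-⅓*12*(11 + 12) - 126)*(-76) = (-⅓*12*23 - 126)*(-76) = (-92 - 126)*(-76) = -218*(-76) = 16568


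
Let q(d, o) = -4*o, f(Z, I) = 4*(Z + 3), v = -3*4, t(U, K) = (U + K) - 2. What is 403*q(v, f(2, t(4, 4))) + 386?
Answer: -31854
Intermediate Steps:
t(U, K) = -2 + K + U (t(U, K) = (K + U) - 2 = -2 + K + U)
v = -12
f(Z, I) = 12 + 4*Z (f(Z, I) = 4*(3 + Z) = 12 + 4*Z)
403*q(v, f(2, t(4, 4))) + 386 = 403*(-4*(12 + 4*2)) + 386 = 403*(-4*(12 + 8)) + 386 = 403*(-4*20) + 386 = 403*(-80) + 386 = -32240 + 386 = -31854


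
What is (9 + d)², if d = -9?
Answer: 0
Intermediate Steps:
(9 + d)² = (9 - 9)² = 0² = 0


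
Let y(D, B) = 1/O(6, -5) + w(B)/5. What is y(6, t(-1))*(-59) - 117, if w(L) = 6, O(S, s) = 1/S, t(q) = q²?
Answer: -2709/5 ≈ -541.80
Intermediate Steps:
y(D, B) = 36/5 (y(D, B) = 1/1/6 + 6/5 = 1/(⅙) + 6*(⅕) = 1*6 + 6/5 = 6 + 6/5 = 36/5)
y(6, t(-1))*(-59) - 117 = (36/5)*(-59) - 117 = -2124/5 - 117 = -2709/5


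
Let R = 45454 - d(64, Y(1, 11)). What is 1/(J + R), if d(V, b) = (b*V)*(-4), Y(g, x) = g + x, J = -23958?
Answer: 1/24568 ≈ 4.0703e-5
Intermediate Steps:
d(V, b) = -4*V*b (d(V, b) = (V*b)*(-4) = -4*V*b)
R = 48526 (R = 45454 - (-4)*64*(1 + 11) = 45454 - (-4)*64*12 = 45454 - 1*(-3072) = 45454 + 3072 = 48526)
1/(J + R) = 1/(-23958 + 48526) = 1/24568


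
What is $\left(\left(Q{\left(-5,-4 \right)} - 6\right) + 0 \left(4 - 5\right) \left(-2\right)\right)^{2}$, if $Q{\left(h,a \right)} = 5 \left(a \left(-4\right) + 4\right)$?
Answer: $8836$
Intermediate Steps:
$Q{\left(h,a \right)} = 20 - 20 a$ ($Q{\left(h,a \right)} = 5 \left(- 4 a + 4\right) = 5 \left(4 - 4 a\right) = 20 - 20 a$)
$\left(\left(Q{\left(-5,-4 \right)} - 6\right) + 0 \left(4 - 5\right) \left(-2\right)\right)^{2} = \left(\left(\left(20 - -80\right) - 6\right) + 0 \left(4 - 5\right) \left(-2\right)\right)^{2} = \left(\left(\left(20 + 80\right) - 6\right) + 0 \left(4 - 5\right) \left(-2\right)\right)^{2} = \left(\left(100 - 6\right) + 0 \left(-1\right) \left(-2\right)\right)^{2} = \left(94 + 0 \left(-2\right)\right)^{2} = \left(94 + 0\right)^{2} = 94^{2} = 8836$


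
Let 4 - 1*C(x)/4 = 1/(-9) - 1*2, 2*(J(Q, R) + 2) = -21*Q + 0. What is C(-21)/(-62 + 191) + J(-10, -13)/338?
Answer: 193943/392418 ≈ 0.49423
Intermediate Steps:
J(Q, R) = -2 - 21*Q/2 (J(Q, R) = -2 + (-21*Q + 0)/2 = -2 + (-21*Q)/2 = -2 - 21*Q/2)
C(x) = 220/9 (C(x) = 16 - 4*(1/(-9) - 1*2) = 16 - 4*(-⅑ - 2) = 16 - 4*(-19/9) = 16 + 76/9 = 220/9)
C(-21)/(-62 + 191) + J(-10, -13)/338 = 220/(9*(-62 + 191)) + (-2 - 21/2*(-10))/338 = (220/9)/129 + (-2 + 105)*(1/338) = (220/9)*(1/129) + 103*(1/338) = 220/1161 + 103/338 = 193943/392418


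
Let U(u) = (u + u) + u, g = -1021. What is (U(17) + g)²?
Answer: 940900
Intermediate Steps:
U(u) = 3*u (U(u) = 2*u + u = 3*u)
(U(17) + g)² = (3*17 - 1021)² = (51 - 1021)² = (-970)² = 940900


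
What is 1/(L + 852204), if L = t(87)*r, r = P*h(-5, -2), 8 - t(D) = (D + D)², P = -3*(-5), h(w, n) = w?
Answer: 1/3122304 ≈ 3.2028e-7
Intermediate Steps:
P = 15
t(D) = 8 - 4*D² (t(D) = 8 - (D + D)² = 8 - (2*D)² = 8 - 4*D²)
r = -75 (r = 15*(-5) = -75)
L = 2270100 (L = (8 - 4*87²)*(-75) = (8 - 4*7569)*(-75) = (8 - 30276)*(-75) = -30268*(-75) = 2270100)
1/(L + 852204) = 1/(2270100 + 852204) = 1/3122304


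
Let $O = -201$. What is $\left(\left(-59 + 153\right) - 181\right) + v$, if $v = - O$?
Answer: $114$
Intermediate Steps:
$v = 201$ ($v = \left(-1\right) \left(-201\right) = 201$)
$\left(\left(-59 + 153\right) - 181\right) + v = \left(\left(-59 + 153\right) - 181\right) + 201 = \left(94 - 181\right) + 201 = -87 + 201 = 114$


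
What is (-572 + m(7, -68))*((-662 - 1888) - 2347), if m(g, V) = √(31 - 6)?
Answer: 2776599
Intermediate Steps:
m(g, V) = 5 (m(g, V) = √25 = 5)
(-572 + m(7, -68))*((-662 - 1888) - 2347) = (-572 + 5)*((-662 - 1888) - 2347) = -567*(-2550 - 2347) = -567*(-4897) = 2776599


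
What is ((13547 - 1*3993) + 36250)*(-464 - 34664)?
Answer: -1609002912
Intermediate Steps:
((13547 - 1*3993) + 36250)*(-464 - 34664) = ((13547 - 3993) + 36250)*(-35128) = (9554 + 36250)*(-35128) = 45804*(-35128) = -1609002912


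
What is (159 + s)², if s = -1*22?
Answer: 18769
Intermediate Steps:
s = -22
(159 + s)² = (159 - 22)² = 137² = 18769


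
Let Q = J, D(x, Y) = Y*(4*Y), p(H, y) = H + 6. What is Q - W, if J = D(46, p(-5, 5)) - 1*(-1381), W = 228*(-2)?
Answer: 1841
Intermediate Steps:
p(H, y) = 6 + H
D(x, Y) = 4*Y²
W = -456
J = 1385 (J = 4*(6 - 5)² - 1*(-1381) = 4*1² + 1381 = 4*1 + 1381 = 4 + 1381 = 1385)
Q = 1385
Q - W = 1385 - 1*(-456) = 1385 + 456 = 1841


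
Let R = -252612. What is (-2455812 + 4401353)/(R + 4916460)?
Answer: 1945541/4663848 ≈ 0.41715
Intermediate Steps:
(-2455812 + 4401353)/(R + 4916460) = (-2455812 + 4401353)/(-252612 + 4916460) = 1945541/4663848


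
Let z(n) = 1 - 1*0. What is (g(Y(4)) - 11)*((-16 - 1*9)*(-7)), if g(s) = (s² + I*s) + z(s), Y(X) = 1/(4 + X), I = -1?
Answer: -113225/64 ≈ -1769.1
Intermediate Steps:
z(n) = 1 (z(n) = 1 + 0 = 1)
g(s) = 1 + s² - s (g(s) = (s² - s) + 1 = 1 + s² - s)
(g(Y(4)) - 11)*((-16 - 1*9)*(-7)) = ((1 + (1/(4 + 4))² - 1/(4 + 4)) - 11)*((-16 - 1*9)*(-7)) = ((1 + (1/8)² - 1/8) - 11)*((-16 - 9)*(-7)) = ((1 + (⅛)² - 1*⅛) - 11)*(-25*(-7)) = ((1 + 1/64 - ⅛) - 11)*175 = (57/64 - 11)*175 = -647/64*175 = -113225/64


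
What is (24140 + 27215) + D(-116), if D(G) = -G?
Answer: 51471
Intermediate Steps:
(24140 + 27215) + D(-116) = (24140 + 27215) - 1*(-116) = 51355 + 116 = 51471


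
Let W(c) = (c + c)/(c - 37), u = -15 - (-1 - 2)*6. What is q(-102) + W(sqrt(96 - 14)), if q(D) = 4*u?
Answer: 15280/1287 - 74*sqrt(82)/1287 ≈ 11.352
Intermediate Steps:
u = 3 (u = -15 - (-3)*6 = -15 - 1*(-18) = -15 + 18 = 3)
q(D) = 12 (q(D) = 4*3 = 12)
W(c) = 2*c/(-37 + c) (W(c) = (2*c)/(-37 + c) = 2*c/(-37 + c))
q(-102) + W(sqrt(96 - 14)) = 12 + 2*sqrt(96 - 14)/(-37 + sqrt(96 - 14)) = 12 + 2*sqrt(82)/(-37 + sqrt(82))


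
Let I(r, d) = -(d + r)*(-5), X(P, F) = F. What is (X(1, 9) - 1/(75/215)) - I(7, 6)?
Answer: -883/15 ≈ -58.867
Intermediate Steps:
I(r, d) = 5*d + 5*r (I(r, d) = -(-5*d - 5*r) = 5*d + 5*r)
(X(1, 9) - 1/(75/215)) - I(7, 6) = (9 - 1/(75/215)) - (5*6 + 5*7) = (9 - 1/(75*(1/215))) - (30 + 35) = (9 - 1/15/43) - 1*65 = (9 - 1*43/15) - 65 = (9 - 43/15) - 65 = 92/15 - 65 = -883/15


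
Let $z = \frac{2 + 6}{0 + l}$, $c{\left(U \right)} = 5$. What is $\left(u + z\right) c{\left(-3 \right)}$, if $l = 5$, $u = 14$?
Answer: $78$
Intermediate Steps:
$z = \frac{8}{5}$ ($z = \frac{2 + 6}{0 + 5} = \frac{8}{5} \approx 1.6$)
$\left(u + z\right) c{\left(-3 \right)} = \left(14 + \frac{8}{5}\right) 5 = \frac{78}{5} \cdot 5 = 78$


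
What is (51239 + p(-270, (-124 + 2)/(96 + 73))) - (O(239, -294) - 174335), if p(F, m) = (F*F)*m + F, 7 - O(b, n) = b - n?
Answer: 29271470/169 ≈ 1.7320e+5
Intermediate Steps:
O(b, n) = 7 + n - b (O(b, n) = 7 - (b - n) = 7 + (n - b) = 7 + n - b)
p(F, m) = F + m*F² (p(F, m) = F²*m + F = m*F² + F = F + m*F²)
(51239 + p(-270, (-124 + 2)/(96 + 73))) - (O(239, -294) - 174335) = (51239 - 270*(1 - 270*(-124 + 2)/(96 + 73))) - ((7 - 294 - 1*239) - 174335) = (51239 - 270*(1 - (-32940)/169)) - ((7 - 294 - 239) - 174335) = (51239 - 270*(1 - (-32940)/169)) - (-526 - 174335) = (51239 - 270*(1 - 270*(-122/169))) - 1*(-174861) = (51239 - 270*(1 + 32940/169)) + 174861 = (51239 - 270*33109/169) + 174861 = (51239 - 8939430/169) + 174861 = -280039/169 + 174861 = 29271470/169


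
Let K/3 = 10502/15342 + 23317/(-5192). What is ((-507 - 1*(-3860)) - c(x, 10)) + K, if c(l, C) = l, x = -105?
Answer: 45756612837/13275944 ≈ 3446.6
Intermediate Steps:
K = -151601515/13275944 (K = 3*(10502/15342 + 23317/(-5192)) = 3*(10502*(1/15342) + 23317*(-1/5192)) = 3*(5251/7671 - 23317/5192) = 3*(-151601515/39827832) = -151601515/13275944 ≈ -11.419)
((-507 - 1*(-3860)) - c(x, 10)) + K = ((-507 - 1*(-3860)) - 1*(-105)) - 151601515/13275944 = ((-507 + 3860) + 105) - 151601515/13275944 = (3353 + 105) - 151601515/13275944 = 3458 - 151601515/13275944 = 45756612837/13275944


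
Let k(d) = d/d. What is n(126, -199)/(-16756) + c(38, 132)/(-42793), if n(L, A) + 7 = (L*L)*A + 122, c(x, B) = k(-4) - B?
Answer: 135194225773/717039508 ≈ 188.54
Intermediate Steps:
k(d) = 1
c(x, B) = 1 - B
n(L, A) = 115 + A*L² (n(L, A) = -7 + ((L*L)*A + 122) = -7 + (L²*A + 122) = -7 + (A*L² + 122) = -7 + (122 + A*L²) = 115 + A*L²)
n(126, -199)/(-16756) + c(38, 132)/(-42793) = (115 - 199*126²)/(-16756) + (1 - 1*132)/(-42793) = (115 - 199*15876)*(-1/16756) + (1 - 132)*(-1/42793) = (115 - 3159324)*(-1/16756) - 131*(-1/42793) = -3159209*(-1/16756) + 131/42793 = 3159209/16756 + 131/42793 = 135194225773/717039508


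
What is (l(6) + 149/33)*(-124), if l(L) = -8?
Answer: 14260/33 ≈ 432.12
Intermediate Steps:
(l(6) + 149/33)*(-124) = (-8 + 149/33)*(-124) = -115/33*(-124) = 14260/33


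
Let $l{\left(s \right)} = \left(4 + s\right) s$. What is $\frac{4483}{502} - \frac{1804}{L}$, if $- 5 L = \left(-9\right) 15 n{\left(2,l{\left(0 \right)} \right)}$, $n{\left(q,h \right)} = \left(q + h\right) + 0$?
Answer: $- \frac{331763}{13554} \approx -24.477$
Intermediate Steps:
$l{\left(s \right)} = s \left(4 + s\right)$
$n{\left(q,h \right)} = h + q$ ($n{\left(q,h \right)} = \left(h + q\right) + 0 = h + q$)
$L = 54$ ($L = - \frac{\left(-9\right) 15 \left(0 \left(4 + 0\right) + 2\right)}{5} = - \frac{\left(-135\right) \left(0 \cdot 4 + 2\right)}{5} = - \frac{\left(-135\right) \left(0 + 2\right)}{5} = - \frac{\left(-135\right) 2}{5} = \left(- \frac{1}{5}\right) \left(-270\right) = 54$)
$\frac{4483}{502} - \frac{1804}{L} = \frac{4483}{502} - \frac{1804}{54} = 4483 \cdot \frac{1}{502} - \frac{902}{27} = \frac{4483}{502} - \frac{902}{27} = - \frac{331763}{13554}$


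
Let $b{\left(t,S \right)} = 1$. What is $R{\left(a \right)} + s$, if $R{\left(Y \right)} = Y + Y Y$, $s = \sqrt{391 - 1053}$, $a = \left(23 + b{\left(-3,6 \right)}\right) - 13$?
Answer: $132 + i \sqrt{662} \approx 132.0 + 25.729 i$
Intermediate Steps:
$a = 11$ ($a = \left(23 + 1\right) - 13 = 24 - 13 = 11$)
$s = i \sqrt{662}$ ($s = \sqrt{-662} = i \sqrt{662} \approx 25.729 i$)
$R{\left(Y \right)} = Y + Y^{2}$
$R{\left(a \right)} + s = 11 \left(1 + 11\right) + i \sqrt{662} = 11 \cdot 12 + i \sqrt{662} = 132 + i \sqrt{662}$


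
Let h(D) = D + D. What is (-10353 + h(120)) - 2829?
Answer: -12942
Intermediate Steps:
h(D) = 2*D
(-10353 + h(120)) - 2829 = (-10353 + 2*120) - 2829 = (-10353 + 240) - 2829 = -10113 - 2829 = -12942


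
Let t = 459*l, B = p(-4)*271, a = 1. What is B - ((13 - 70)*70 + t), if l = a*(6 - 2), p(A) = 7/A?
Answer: 6719/4 ≈ 1679.8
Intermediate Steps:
l = 4 (l = 1*(6 - 2) = 1*4 = 4)
B = -1897/4 (B = (7/(-4))*271 = (7*(-¼))*271 = -7/4*271 = -1897/4 ≈ -474.25)
t = 1836 (t = 459*4 = 1836)
B - ((13 - 70)*70 + t) = -1897/4 - ((13 - 70)*70 + 1836) = -1897/4 - (-57*70 + 1836) = -1897/4 - (-3990 + 1836) = -1897/4 - 1*(-2154) = -1897/4 + 2154 = 6719/4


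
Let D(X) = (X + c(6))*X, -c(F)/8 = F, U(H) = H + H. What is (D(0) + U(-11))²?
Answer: 484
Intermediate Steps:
U(H) = 2*H
c(F) = -8*F
D(X) = X*(-48 + X) (D(X) = (X - 8*6)*X = (X - 48)*X = (-48 + X)*X = X*(-48 + X))
(D(0) + U(-11))² = (0*(-48 + 0) + 2*(-11))² = (0*(-48) - 22)² = (0 - 22)² = (-22)² = 484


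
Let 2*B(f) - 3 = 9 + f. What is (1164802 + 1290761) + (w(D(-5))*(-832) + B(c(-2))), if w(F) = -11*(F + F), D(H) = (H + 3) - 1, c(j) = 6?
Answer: 2400660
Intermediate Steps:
D(H) = 2 + H (D(H) = (3 + H) - 1 = 2 + H)
w(F) = -22*F
B(f) = 6 + f/2 (B(f) = 3/2 + (9 + f)/2 = 3/2 + (9/2 + f/2) = 6 + f/2)
(1164802 + 1290761) + (w(D(-5))*(-832) + B(c(-2))) = (1164802 + 1290761) + (-22*(2 - 5)*(-832) + (6 + (½)*6)) = 2455563 + (-22*(-3)*(-832) + (6 + 3)) = 2455563 + (66*(-832) + 9) = 2455563 + (-54912 + 9) = 2455563 - 54903 = 2400660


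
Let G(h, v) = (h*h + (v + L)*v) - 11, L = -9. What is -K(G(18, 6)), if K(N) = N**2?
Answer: -87025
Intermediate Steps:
G(h, v) = -11 + h**2 + v*(-9 + v) (G(h, v) = (h*h + (v - 9)*v) - 11 = (h**2 + (-9 + v)*v) - 11 = (h**2 + v*(-9 + v)) - 11 = -11 + h**2 + v*(-9 + v))
-K(G(18, 6)) = -(-11 + 18**2 + 6**2 - 9*6)**2 = -(-11 + 324 + 36 - 54)**2 = -1*295**2 = -1*87025 = -87025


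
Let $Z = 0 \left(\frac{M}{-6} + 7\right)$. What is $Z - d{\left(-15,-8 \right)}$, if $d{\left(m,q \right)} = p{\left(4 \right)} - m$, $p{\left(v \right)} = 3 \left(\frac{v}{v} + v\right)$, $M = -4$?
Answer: $-30$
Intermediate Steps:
$p{\left(v \right)} = 3 + 3 v$ ($p{\left(v \right)} = 3 \left(1 + v\right) = 3 + 3 v$)
$d{\left(m,q \right)} = 15 - m$ ($d{\left(m,q \right)} = \left(3 + 3 \cdot 4\right) - m = \left(3 + 12\right) - m = 15 - m$)
$Z = 0$ ($Z = 0 \left(- \frac{4}{-6} + 7\right) = 0 \left(\left(-4\right) \left(- \frac{1}{6}\right) + 7\right) = 0 \left(\frac{2}{3} + 7\right) = 0 \cdot \frac{23}{3} = 0$)
$Z - d{\left(-15,-8 \right)} = 0 - \left(15 - -15\right) = 0 - \left(15 + 15\right) = 0 - 30 = -30$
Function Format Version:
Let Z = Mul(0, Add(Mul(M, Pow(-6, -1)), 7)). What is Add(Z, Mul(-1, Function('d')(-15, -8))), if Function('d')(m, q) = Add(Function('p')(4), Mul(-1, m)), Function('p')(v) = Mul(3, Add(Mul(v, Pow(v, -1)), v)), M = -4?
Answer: -30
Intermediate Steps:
Function('p')(v) = Add(3, Mul(3, v)) (Function('p')(v) = Mul(3, Add(1, v)) = Add(3, Mul(3, v)))
Function('d')(m, q) = Add(15, Mul(-1, m)) (Function('d')(m, q) = Add(Add(3, Mul(3, 4)), Mul(-1, m)) = Add(Add(3, 12), Mul(-1, m)) = Add(15, Mul(-1, m)))
Z = 0 (Z = Mul(0, Add(Mul(-4, Pow(-6, -1)), 7)) = Mul(0, Add(Mul(-4, Rational(-1, 6)), 7)) = Mul(0, Add(Rational(2, 3), 7)) = Mul(0, Rational(23, 3)) = 0)
Add(Z, Mul(-1, Function('d')(-15, -8))) = Add(0, Mul(-1, Add(15, Mul(-1, -15)))) = Add(0, Mul(-1, Add(15, 15))) = Add(0, Mul(-1, 30)) = Add(0, -30) = -30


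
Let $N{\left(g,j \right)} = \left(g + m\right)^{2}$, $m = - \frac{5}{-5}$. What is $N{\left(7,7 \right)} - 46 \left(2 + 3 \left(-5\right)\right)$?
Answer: $662$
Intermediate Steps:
$m = 1$ ($m = \left(-5\right) \left(- \frac{1}{5}\right) = 1$)
$N{\left(g,j \right)} = \left(1 + g\right)^{2}$ ($N{\left(g,j \right)} = \left(g + 1\right)^{2} = \left(1 + g\right)^{2}$)
$N{\left(7,7 \right)} - 46 \left(2 + 3 \left(-5\right)\right) = \left(1 + 7\right)^{2} - 46 \left(2 + 3 \left(-5\right)\right) = 8^{2} - 46 \left(2 - 15\right) = 64 - -598 = 64 + 598 = 662$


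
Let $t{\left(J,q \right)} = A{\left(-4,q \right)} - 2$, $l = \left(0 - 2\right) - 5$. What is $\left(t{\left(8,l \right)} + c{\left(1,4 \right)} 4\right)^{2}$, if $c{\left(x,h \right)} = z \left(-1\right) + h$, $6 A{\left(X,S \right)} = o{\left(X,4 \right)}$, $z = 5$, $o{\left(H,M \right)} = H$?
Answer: $\frac{400}{9} \approx 44.444$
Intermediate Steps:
$A{\left(X,S \right)} = \frac{X}{6}$
$l = -7$ ($l = -2 - 5 = -7$)
$c{\left(x,h \right)} = -5 + h$ ($c{\left(x,h \right)} = 5 \left(-1\right) + h = -5 + h$)
$t{\left(J,q \right)} = - \frac{8}{3}$ ($t{\left(J,q \right)} = \frac{1}{6} \left(-4\right) - 2 = - \frac{2}{3} - 2 = - \frac{8}{3}$)
$\left(t{\left(8,l \right)} + c{\left(1,4 \right)} 4\right)^{2} = \left(- \frac{8}{3} + \left(-5 + 4\right) 4\right)^{2} = \left(- \frac{8}{3} - 4\right)^{2} = \left(- \frac{20}{3}\right)^{2} = \frac{400}{9}$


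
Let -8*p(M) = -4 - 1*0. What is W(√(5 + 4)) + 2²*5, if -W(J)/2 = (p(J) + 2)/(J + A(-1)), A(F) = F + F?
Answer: 15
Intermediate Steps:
A(F) = 2*F
p(M) = ½ (p(M) = -(-4 - 1*0)/8 = -(-4 + 0)/8 = -⅛*(-4) = ½)
W(J) = -5/(-2 + J) (W(J) = -2*(½ + 2)/(J + 2*(-1)) = -5/(J - 2) = -5/(-2 + J))
W(√(5 + 4)) + 2²*5 = -5/(-2 + √(5 + 4)) + 2²*5 = -5/(-2 + √9) + 4*5 = -5/(-2 + 3) + 20 = -5/1 + 20 = -5*1 + 20 = -5 + 20 = 15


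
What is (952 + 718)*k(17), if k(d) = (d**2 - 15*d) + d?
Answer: 85170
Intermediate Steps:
k(d) = d**2 - 14*d
(952 + 718)*k(17) = (952 + 718)*(17*(-14 + 17)) = 1670*(17*3) = 1670*51 = 85170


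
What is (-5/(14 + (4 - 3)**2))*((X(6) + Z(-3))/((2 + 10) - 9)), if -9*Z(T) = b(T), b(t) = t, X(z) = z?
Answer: -19/27 ≈ -0.70370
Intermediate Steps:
Z(T) = -T/9
(-5/(14 + (4 - 3)**2))*((X(6) + Z(-3))/((2 + 10) - 9)) = (-5/(14 + (4 - 3)**2))*((6 - 1/9*(-3))/((2 + 10) - 9)) = (-5/(14 + 1**2))*((6 + 1/3)/(12 - 9)) = (-5/(14 + 1))*((19/3)/3) = (-5/15)*((19/3)*(1/3)) = -5*1/15*(19/9) = -1/3*19/9 = -19/27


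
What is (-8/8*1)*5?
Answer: -5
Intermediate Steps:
(-8/8*1)*5 = (-8*⅛*1)*5 = -1*1*5 = -1*5 = -5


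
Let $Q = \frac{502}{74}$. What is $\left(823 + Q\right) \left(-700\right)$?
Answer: $- \frac{21491400}{37} \approx -5.8085 \cdot 10^{5}$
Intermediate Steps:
$Q = \frac{251}{37}$ ($Q = 502 \cdot \frac{1}{74} = \frac{251}{37} \approx 6.7838$)
$\left(823 + Q\right) \left(-700\right) = \left(823 + \frac{251}{37}\right) \left(-700\right) = \frac{30702}{37} \left(-700\right) = - \frac{21491400}{37}$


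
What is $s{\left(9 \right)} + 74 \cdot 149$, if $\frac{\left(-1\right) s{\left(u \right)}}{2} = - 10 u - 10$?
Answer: $11226$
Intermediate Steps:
$s{\left(u \right)} = 20 + 20 u$ ($s{\left(u \right)} = - 2 \left(- 10 u - 10\right) = - 2 \left(-10 - 10 u\right) = 20 + 20 u$)
$s{\left(9 \right)} + 74 \cdot 149 = \left(20 + 20 \cdot 9\right) + 74 \cdot 149 = \left(20 + 180\right) + 11026 = 200 + 11026 = 11226$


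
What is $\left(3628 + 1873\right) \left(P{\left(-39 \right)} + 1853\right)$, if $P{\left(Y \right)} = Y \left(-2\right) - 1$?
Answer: $10616930$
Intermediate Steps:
$P{\left(Y \right)} = -1 - 2 Y$ ($P{\left(Y \right)} = - 2 Y - 1 = -1 - 2 Y$)
$\left(3628 + 1873\right) \left(P{\left(-39 \right)} + 1853\right) = \left(3628 + 1873\right) \left(\left(-1 - -78\right) + 1853\right) = 5501 \left(\left(-1 + 78\right) + 1853\right) = 5501 \left(77 + 1853\right) = 5501 \cdot 1930 = 10616930$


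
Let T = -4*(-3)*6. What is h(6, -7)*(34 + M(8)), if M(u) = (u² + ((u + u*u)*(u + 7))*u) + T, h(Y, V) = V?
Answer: -61670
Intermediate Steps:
T = 72 (T = 12*6 = 72)
M(u) = 72 + u² + u*(7 + u)*(u + u²) (M(u) = (u² + ((u + u*u)*(u + 7))*u) + 72 = (u² + ((u + u²)*(7 + u))*u) + 72 = (u² + ((7 + u)*(u + u²))*u) + 72 = (u² + u*(7 + u)*(u + u²)) + 72 = 72 + u² + u*(7 + u)*(u + u²))
h(6, -7)*(34 + M(8)) = -7*(34 + (72 + 8⁴ + 8*8² + 8*8³)) = -7*(34 + (72 + 4096 + 8*64 + 8*512)) = -7*(34 + (72 + 4096 + 512 + 4096)) = -7*(34 + 8776) = -7*8810 = -61670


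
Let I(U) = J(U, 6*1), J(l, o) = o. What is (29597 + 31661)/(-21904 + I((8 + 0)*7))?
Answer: -30629/10949 ≈ -2.7974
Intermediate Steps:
I(U) = 6 (I(U) = 6*1 = 6)
(29597 + 31661)/(-21904 + I((8 + 0)*7)) = (29597 + 31661)/(-21904 + 6) = 61258/(-21898) = 61258*(-1/21898) = -30629/10949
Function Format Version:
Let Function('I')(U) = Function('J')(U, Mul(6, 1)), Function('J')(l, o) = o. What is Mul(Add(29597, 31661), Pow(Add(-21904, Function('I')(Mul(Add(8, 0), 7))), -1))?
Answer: Rational(-30629, 10949) ≈ -2.7974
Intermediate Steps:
Function('I')(U) = 6 (Function('I')(U) = Mul(6, 1) = 6)
Mul(Add(29597, 31661), Pow(Add(-21904, Function('I')(Mul(Add(8, 0), 7))), -1)) = Mul(Add(29597, 31661), Pow(Add(-21904, 6), -1)) = Mul(61258, Pow(-21898, -1)) = Mul(61258, Rational(-1, 21898)) = Rational(-30629, 10949)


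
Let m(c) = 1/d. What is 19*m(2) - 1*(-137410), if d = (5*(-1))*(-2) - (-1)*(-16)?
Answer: 824441/6 ≈ 1.3741e+5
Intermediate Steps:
d = -6 (d = -5*(-2) - 1*16 = 10 - 16 = -6)
m(c) = -⅙ (m(c) = 1/(-6) = -⅙)
19*m(2) - 1*(-137410) = 19*(-⅙) - 1*(-137410) = -19/6 + 137410 = 824441/6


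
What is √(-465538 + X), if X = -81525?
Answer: I*√547063 ≈ 739.64*I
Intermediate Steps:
√(-465538 + X) = √(-465538 - 81525) = √(-547063) = I*√547063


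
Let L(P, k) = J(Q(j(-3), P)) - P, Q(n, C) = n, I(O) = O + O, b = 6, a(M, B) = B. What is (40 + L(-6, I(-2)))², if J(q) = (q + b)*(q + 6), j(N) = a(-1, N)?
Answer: 3025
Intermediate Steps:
I(O) = 2*O
j(N) = N
J(q) = (6 + q)² (J(q) = (q + 6)*(q + 6) = (6 + q)*(6 + q) = (6 + q)²)
L(P, k) = 9 - P (L(P, k) = (36 + (-3)² + 12*(-3)) - P = (36 + 9 - 36) - P = 9 - P)
(40 + L(-6, I(-2)))² = (40 + (9 - 1*(-6)))² = (40 + (9 + 6))² = (40 + 15)² = 55² = 3025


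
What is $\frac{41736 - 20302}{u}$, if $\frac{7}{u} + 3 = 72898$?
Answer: $223204490$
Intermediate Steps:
$u = \frac{7}{72895}$ ($u = \frac{7}{-3 + 72898} = \frac{7}{72895} \approx 9.6029 \cdot 10^{-5}$)
$\frac{41736 - 20302}{u} = \frac{41736 - 20302}{\frac{7}{72895}} = 21434 \cdot \frac{72895}{7} = 223204490$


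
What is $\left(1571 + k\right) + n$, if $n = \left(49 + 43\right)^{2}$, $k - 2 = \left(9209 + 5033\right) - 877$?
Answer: $23402$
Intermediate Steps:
$k = 13367$ ($k = 2 + \left(\left(9209 + 5033\right) - 877\right) = 2 + \left(14242 - 877\right) = 2 + 13365 = 13367$)
$n = 8464$ ($n = 92^{2} = 8464$)
$\left(1571 + k\right) + n = \left(1571 + 13367\right) + 8464 = 14938 + 8464 = 23402$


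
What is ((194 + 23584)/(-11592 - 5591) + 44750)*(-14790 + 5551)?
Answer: -7104010045808/17183 ≈ -4.1343e+8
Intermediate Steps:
((194 + 23584)/(-11592 - 5591) + 44750)*(-14790 + 5551) = (23778/(-17183) + 44750)*(-9239) = (23778*(-1/17183) + 44750)*(-9239) = (-23778/17183 + 44750)*(-9239) = (768915472/17183)*(-9239) = -7104010045808/17183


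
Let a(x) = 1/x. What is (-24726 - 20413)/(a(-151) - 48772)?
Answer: 6815989/7364573 ≈ 0.92551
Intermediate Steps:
(-24726 - 20413)/(a(-151) - 48772) = (-24726 - 20413)/(1/(-151) - 48772) = -45139/(-1/151 - 48772) = -45139/(-7364573/151) = -45139*(-151/7364573) = 6815989/7364573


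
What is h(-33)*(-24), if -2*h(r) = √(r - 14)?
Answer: 12*I*√47 ≈ 82.268*I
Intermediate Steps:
h(r) = -√(-14 + r)/2 (h(r) = -√(r - 14)/2 = -√(-14 + r)/2)
h(-33)*(-24) = -√(-14 - 33)/2*(-24) = -I*√47/2*(-24) = 12*I*√47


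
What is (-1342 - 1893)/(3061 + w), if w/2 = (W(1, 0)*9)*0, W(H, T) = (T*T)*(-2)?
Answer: -3235/3061 ≈ -1.0568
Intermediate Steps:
W(H, T) = -2*T² (W(H, T) = T²*(-2) = -2*T²)
w = 0 (w = 2*((-2*0²*9)*0) = 2*((-2*0*9)*0) = 2*((0*9)*0) = 2*(0*0) = 2*0 = 0)
(-1342 - 1893)/(3061 + w) = (-1342 - 1893)/(3061 + 0) = -3235/3061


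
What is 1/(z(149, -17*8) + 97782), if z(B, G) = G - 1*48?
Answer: 1/97598 ≈ 1.0246e-5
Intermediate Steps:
z(B, G) = -48 + G (z(B, G) = G - 48 = -48 + G)
1/(z(149, -17*8) + 97782) = 1/((-48 - 17*8) + 97782) = 1/((-48 - 136) + 97782) = 1/(-184 + 97782) = 1/97598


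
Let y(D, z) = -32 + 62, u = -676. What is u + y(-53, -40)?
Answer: -646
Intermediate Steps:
y(D, z) = 30
u + y(-53, -40) = -676 + 30 = -646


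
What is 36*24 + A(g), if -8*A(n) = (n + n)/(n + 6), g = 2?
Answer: 13823/16 ≈ 863.94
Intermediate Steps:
A(n) = -n/(4*(6 + n)) (A(n) = -(n + n)/(8*(n + 6)) = -2*n/(8*(6 + n)) = -n/(4*(6 + n)))
36*24 + A(g) = 36*24 - 1*2/(24 + 4*2) = 864 - 1*2/(24 + 8) = 864 - 1*2/32 = 864 - 1*2*1/32 = 864 - 1/16 = 13823/16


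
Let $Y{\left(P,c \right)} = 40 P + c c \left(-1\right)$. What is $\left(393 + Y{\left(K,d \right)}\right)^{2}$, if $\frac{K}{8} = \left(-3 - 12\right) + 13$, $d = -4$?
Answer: $69169$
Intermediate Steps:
$K = -16$ ($K = 8 \left(\left(-3 - 12\right) + 13\right) = 8 \left(-15 + 13\right) = 8 \left(-2\right) = -16$)
$Y{\left(P,c \right)} = - c^{2} + 40 P$ ($Y{\left(P,c \right)} = 40 P + c \left(- c\right) = 40 P - c^{2} = - c^{2} + 40 P$)
$\left(393 + Y{\left(K,d \right)}\right)^{2} = \left(393 + \left(- \left(-4\right)^{2} + 40 \left(-16\right)\right)\right)^{2} = \left(393 - 656\right)^{2} = \left(-263\right)^{2} = 69169$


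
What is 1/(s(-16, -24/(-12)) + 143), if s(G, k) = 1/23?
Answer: 23/3290 ≈ 0.0069909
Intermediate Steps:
s(G, k) = 1/23
1/(s(-16, -24/(-12)) + 143) = 1/(1/23 + 143) = 1/(3290/23) = 23/3290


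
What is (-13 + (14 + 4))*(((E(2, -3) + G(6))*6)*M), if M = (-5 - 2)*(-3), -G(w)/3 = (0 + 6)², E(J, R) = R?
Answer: -69930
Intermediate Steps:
G(w) = -108 (G(w) = -3*(0 + 6)² = -3*6² = -3*36 = -108)
M = 21 (M = -7*(-3) = 21)
(-13 + (14 + 4))*(((E(2, -3) + G(6))*6)*M) = (-13 + (14 + 4))*(((-3 - 108)*6)*21) = (-13 + 18)*(-111*6*21) = 5*(-666*21) = 5*(-13986) = -69930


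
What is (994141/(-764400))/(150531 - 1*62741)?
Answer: -994141/67106676000 ≈ -1.4814e-5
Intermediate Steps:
(994141/(-764400))/(150531 - 1*62741) = (994141*(-1/764400))/(150531 - 62741) = -994141/764400/87790 = -994141/764400*1/87790 = -994141/67106676000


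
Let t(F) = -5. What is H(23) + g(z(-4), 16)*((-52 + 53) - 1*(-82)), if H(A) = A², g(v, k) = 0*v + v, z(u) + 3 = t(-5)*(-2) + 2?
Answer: 1276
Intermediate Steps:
z(u) = 9 (z(u) = -3 + (-5*(-2) + 2) = -3 + (10 + 2) = -3 + 12 = 9)
g(v, k) = v (g(v, k) = 0 + v = v)
H(23) + g(z(-4), 16)*((-52 + 53) - 1*(-82)) = 23² + 9*((-52 + 53) - 1*(-82)) = 529 + 9*(1 + 82) = 529 + 9*83 = 529 + 747 = 1276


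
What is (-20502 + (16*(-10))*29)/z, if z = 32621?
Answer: -25142/32621 ≈ -0.77073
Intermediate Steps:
(-20502 + (16*(-10))*29)/z = (-20502 + (16*(-10))*29)/32621 = (-20502 - 160*29)*(1/32621) = (-20502 - 4640)*(1/32621) = -25142*1/32621 = -25142/32621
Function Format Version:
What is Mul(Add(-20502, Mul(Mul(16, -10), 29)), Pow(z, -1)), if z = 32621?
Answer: Rational(-25142, 32621) ≈ -0.77073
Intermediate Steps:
Mul(Add(-20502, Mul(Mul(16, -10), 29)), Pow(z, -1)) = Mul(Add(-20502, Mul(Mul(16, -10), 29)), Pow(32621, -1)) = Mul(Add(-20502, Mul(-160, 29)), Rational(1, 32621)) = Mul(Add(-20502, -4640), Rational(1, 32621)) = Mul(-25142, Rational(1, 32621)) = Rational(-25142, 32621)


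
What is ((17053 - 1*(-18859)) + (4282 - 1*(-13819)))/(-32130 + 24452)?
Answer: -54013/7678 ≈ -7.0348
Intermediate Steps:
((17053 - 1*(-18859)) + (4282 - 1*(-13819)))/(-32130 + 24452) = ((17053 + 18859) + (4282 + 13819))/(-7678) = (35912 + 18101)*(-1/7678) = 54013*(-1/7678) = -54013/7678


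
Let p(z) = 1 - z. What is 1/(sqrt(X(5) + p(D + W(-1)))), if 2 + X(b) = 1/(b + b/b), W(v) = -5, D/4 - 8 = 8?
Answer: -I*sqrt(2154)/359 ≈ -0.12928*I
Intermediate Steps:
D = 64 (D = 32 + 4*8 = 32 + 32 = 64)
X(b) = -2 + 1/(1 + b) (X(b) = -2 + 1/(b + b/b) = -2 + 1/(b + 1) = -2 + 1/(1 + b))
1/(sqrt(X(5) + p(D + W(-1)))) = 1/(sqrt((-1 - 2*5)/(1 + 5) + (1 - (64 - 5)))) = 1/(sqrt((-1 - 10)/6 + (1 - 1*59))) = 1/(sqrt((1/6)*(-11) + (1 - 59))) = 1/(sqrt(-11/6 - 58)) = 1/(sqrt(-359/6)) = 1/(I*sqrt(2154)/6) = -I*sqrt(2154)/359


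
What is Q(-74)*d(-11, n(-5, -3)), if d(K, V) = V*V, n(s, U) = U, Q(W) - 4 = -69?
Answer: -585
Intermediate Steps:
Q(W) = -65 (Q(W) = 4 - 69 = -65)
d(K, V) = V²
Q(-74)*d(-11, n(-5, -3)) = -65*(-3)² = -65*9 = -585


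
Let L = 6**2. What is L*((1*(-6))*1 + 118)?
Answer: 4032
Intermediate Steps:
L = 36
L*((1*(-6))*1 + 118) = 36*((1*(-6))*1 + 118) = 36*(-6*1 + 118) = 36*(-6 + 118) = 36*112 = 4032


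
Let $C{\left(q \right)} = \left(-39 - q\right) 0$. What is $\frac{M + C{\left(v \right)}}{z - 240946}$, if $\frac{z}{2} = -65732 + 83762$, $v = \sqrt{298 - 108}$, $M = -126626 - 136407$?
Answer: $\frac{263033}{204886} \approx 1.2838$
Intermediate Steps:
$M = -263033$
$v = \sqrt{190}$ ($v = \sqrt{298 - 108} = \sqrt{190} \approx 13.784$)
$C{\left(q \right)} = 0$
$z = 36060$ ($z = 2 \left(-65732 + 83762\right) = 2 \cdot 18030 = 36060$)
$\frac{M + C{\left(v \right)}}{z - 240946} = \frac{-263033 + 0}{36060 - 240946} = - \frac{263033}{-204886} = \left(-263033\right) \left(- \frac{1}{204886}\right) = \frac{263033}{204886}$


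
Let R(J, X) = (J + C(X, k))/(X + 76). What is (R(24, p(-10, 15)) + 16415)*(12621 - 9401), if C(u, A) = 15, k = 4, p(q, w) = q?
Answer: 581440230/11 ≈ 5.2858e+7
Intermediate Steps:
R(J, X) = (15 + J)/(76 + X) (R(J, X) = (J + 15)/(X + 76) = (15 + J)/(76 + X))
(R(24, p(-10, 15)) + 16415)*(12621 - 9401) = ((15 + 24)/(76 - 10) + 16415)*(12621 - 9401) = (39/66 + 16415)*3220 = ((1/66)*39 + 16415)*3220 = (13/22 + 16415)*3220 = (361143/22)*3220 = 581440230/11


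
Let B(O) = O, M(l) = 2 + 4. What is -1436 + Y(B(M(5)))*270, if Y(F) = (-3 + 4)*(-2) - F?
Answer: -3596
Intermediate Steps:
M(l) = 6
Y(F) = -2 - F (Y(F) = 1*(-2) - F = -2 - F)
-1436 + Y(B(M(5)))*270 = -1436 + (-2 - 1*6)*270 = -1436 + (-2 - 6)*270 = -1436 - 8*270 = -1436 - 2160 = -3596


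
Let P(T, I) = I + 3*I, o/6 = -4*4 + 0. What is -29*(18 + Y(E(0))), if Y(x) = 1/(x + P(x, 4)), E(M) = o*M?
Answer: -8381/16 ≈ -523.81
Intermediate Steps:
o = -96 (o = 6*(-4*4 + 0) = 6*(-16 + 0) = 6*(-16) = -96)
P(T, I) = 4*I
E(M) = -96*M
Y(x) = 1/(16 + x) (Y(x) = 1/(x + 4*4) = 1/(x + 16) = 1/(16 + x))
-29*(18 + Y(E(0))) = -29*(18 + 1/(16 - 96*0)) = -29*(18 + 1/(16 + 0)) = -29*(18 + 1/16) = -29*289/16 = -8381/16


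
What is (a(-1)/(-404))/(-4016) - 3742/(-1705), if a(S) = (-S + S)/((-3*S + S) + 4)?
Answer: 3742/1705 ≈ 2.1947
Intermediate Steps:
a(S) = 0 (a(S) = 0/(-2*S + 4) = 0/(4 - 2*S) = 0)
(a(-1)/(-404))/(-4016) - 3742/(-1705) = (0/(-404))/(-4016) - 3742/(-1705) = -1/404*0*(-1/4016) - 3742*(-1/1705) = 0*(-1/4016) + 3742/1705 = 0 + 3742/1705 = 3742/1705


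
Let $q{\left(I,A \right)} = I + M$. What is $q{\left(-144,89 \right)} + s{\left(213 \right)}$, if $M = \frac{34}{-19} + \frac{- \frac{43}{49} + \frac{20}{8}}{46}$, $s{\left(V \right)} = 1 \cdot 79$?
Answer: $- \frac{5717631}{85652} \approx -66.754$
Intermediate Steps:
$s{\left(V \right)} = 79$
$M = - \frac{150251}{85652}$ ($M = 34 \left(- \frac{1}{19}\right) + \left(\left(-43\right) \frac{1}{49} + 20 \cdot \frac{1}{8}\right) \frac{1}{46} = - \frac{34}{19} + \left(- \frac{43}{49} + \frac{5}{2}\right) \frac{1}{46} = - \frac{34}{19} + \frac{159}{98} \cdot \frac{1}{46} = - \frac{34}{19} + \frac{159}{4508} = - \frac{150251}{85652} \approx -1.7542$)
$q{\left(I,A \right)} = - \frac{150251}{85652} + I$ ($q{\left(I,A \right)} = I - \frac{150251}{85652} = - \frac{150251}{85652} + I$)
$q{\left(-144,89 \right)} + s{\left(213 \right)} = \left(- \frac{150251}{85652} - 144\right) + 79 = - \frac{12484139}{85652} + 79 = - \frac{5717631}{85652}$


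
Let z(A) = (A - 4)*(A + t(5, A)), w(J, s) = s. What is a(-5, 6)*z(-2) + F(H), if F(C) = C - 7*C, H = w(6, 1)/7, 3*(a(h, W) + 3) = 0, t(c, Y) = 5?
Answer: 372/7 ≈ 53.143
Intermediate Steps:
a(h, W) = -3 (a(h, W) = -3 + (1/3)*0 = -3 + 0 = -3)
H = 1/7 ≈ 0.14286
z(A) = (-4 + A)*(5 + A) (z(A) = (A - 4)*(A + 5) = (-4 + A)*(5 + A))
F(C) = -6*C
a(-5, 6)*z(-2) + F(H) = -3*(-20 - 2 + (-2)**2) - 6*1/7 = -3*(-20 - 2 + 4) - 6/7 = -3*(-18) - 6/7 = 54 - 6/7 = 372/7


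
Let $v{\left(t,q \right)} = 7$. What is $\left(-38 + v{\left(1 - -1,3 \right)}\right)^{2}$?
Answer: $961$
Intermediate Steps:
$\left(-38 + v{\left(1 - -1,3 \right)}\right)^{2} = \left(-38 + 7\right)^{2} = \left(-31\right)^{2} = 961$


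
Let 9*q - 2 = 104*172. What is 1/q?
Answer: 9/17890 ≈ 0.00050307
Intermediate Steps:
q = 17890/9 (q = 2/9 + (104*172)/9 = 2/9 + (⅑)*17888 = 2/9 + 17888/9 = 17890/9 ≈ 1987.8)
1/q = 1/(17890/9) = 9/17890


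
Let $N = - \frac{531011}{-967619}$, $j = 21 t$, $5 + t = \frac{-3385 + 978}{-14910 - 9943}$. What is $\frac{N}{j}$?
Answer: $- \frac{455076427}{85384635798} \approx -0.0053297$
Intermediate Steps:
$t = - \frac{4202}{857}$ ($t = -5 + \frac{-3385 + 978}{-14910 - 9943} = -5 - \frac{2407}{-24853} = -5 - - \frac{83}{857} = -5 + \frac{83}{857} = - \frac{4202}{857} \approx -4.9032$)
$j = - \frac{88242}{857}$ ($j = 21 \left(- \frac{4202}{857}\right) = - \frac{88242}{857} \approx -102.97$)
$N = \frac{531011}{967619}$ ($N = \left(-531011\right) \left(- \frac{1}{967619}\right) = \frac{531011}{967619} \approx 0.54878$)
$\frac{N}{j} = \frac{531011}{967619 \left(- \frac{88242}{857}\right)} = \frac{531011}{967619} \left(- \frac{857}{88242}\right) = - \frac{455076427}{85384635798}$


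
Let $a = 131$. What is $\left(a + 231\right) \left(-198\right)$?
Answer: $-71676$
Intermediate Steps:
$\left(a + 231\right) \left(-198\right) = \left(131 + 231\right) \left(-198\right) = 362 \left(-198\right) = -71676$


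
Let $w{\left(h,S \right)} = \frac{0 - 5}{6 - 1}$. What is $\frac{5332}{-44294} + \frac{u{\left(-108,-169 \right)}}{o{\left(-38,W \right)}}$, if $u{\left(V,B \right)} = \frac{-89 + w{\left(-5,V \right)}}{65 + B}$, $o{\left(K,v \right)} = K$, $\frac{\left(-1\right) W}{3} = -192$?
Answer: $- \frac{6264631}{43762472} \approx -0.14315$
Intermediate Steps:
$w{\left(h,S \right)} = -1$ ($w{\left(h,S \right)} = - \frac{5}{5} = \left(-5\right) \frac{1}{5} = -1$)
$W = 576$ ($W = \left(-3\right) \left(-192\right) = 576$)
$u{\left(V,B \right)} = - \frac{90}{65 + B}$ ($u{\left(V,B \right)} = \frac{-89 - 1}{65 + B} = - \frac{90}{65 + B}$)
$\frac{5332}{-44294} + \frac{u{\left(-108,-169 \right)}}{o{\left(-38,W \right)}} = \frac{5332}{-44294} + \frac{\left(-90\right) \frac{1}{65 - 169}}{-38} = 5332 \left(- \frac{1}{44294}\right) + - \frac{90}{-104} \left(- \frac{1}{38}\right) = - \frac{2666}{22147} + \left(-90\right) \left(- \frac{1}{104}\right) \left(- \frac{1}{38}\right) = - \frac{2666}{22147} + \frac{45}{52} \left(- \frac{1}{38}\right) = - \frac{2666}{22147} - \frac{45}{1976} = - \frac{6264631}{43762472}$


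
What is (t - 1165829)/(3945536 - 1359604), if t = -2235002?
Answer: -3400831/2585932 ≈ -1.3151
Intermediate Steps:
(t - 1165829)/(3945536 - 1359604) = (-2235002 - 1165829)/(3945536 - 1359604) = -3400831/2585932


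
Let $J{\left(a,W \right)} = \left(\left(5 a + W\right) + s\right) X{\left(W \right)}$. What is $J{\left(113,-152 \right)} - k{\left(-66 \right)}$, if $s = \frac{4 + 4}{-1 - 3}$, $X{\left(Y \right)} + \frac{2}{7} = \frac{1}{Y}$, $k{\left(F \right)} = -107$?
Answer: $- \frac{13973}{1064} \approx -13.133$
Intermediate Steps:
$X{\left(Y \right)} = - \frac{2}{7} + \frac{1}{Y}$
$s = -2$ ($s = \frac{8}{-4} = 8 \left(- \frac{1}{4}\right) = -2$)
$J{\left(a,W \right)} = \left(- \frac{2}{7} + \frac{1}{W}\right) \left(-2 + W + 5 a\right)$ ($J{\left(a,W \right)} = \left(\left(5 a + W\right) - 2\right) \left(- \frac{2}{7} + \frac{1}{W}\right) = \left(\left(W + 5 a\right) - 2\right) \left(- \frac{2}{7} + \frac{1}{W}\right) = \left(-2 + W + 5 a\right) \left(- \frac{2}{7} + \frac{1}{W}\right) = \left(- \frac{2}{7} + \frac{1}{W}\right) \left(-2 + W + 5 a\right)$)
$J{\left(113,-152 \right)} - k{\left(-66 \right)} = - \frac{\left(-7 + 2 \left(-152\right)\right) \left(-2 - 152 + 5 \cdot 113\right)}{7 \left(-152\right)} - -107 = \left(- \frac{1}{7}\right) \left(- \frac{1}{152}\right) \left(-7 - 304\right) \left(-2 - 152 + 565\right) + 107 = \left(- \frac{1}{7}\right) \left(- \frac{1}{152}\right) \left(-311\right) 411 + 107 = - \frac{127821}{1064} + 107 = - \frac{13973}{1064}$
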